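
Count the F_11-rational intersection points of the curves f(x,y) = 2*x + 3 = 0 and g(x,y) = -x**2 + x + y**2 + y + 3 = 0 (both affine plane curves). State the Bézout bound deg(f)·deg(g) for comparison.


Common zeros: {(4, 4), (4, 6)}; count = 2; Bézout bound = 2.

deg(f) = 1, deg(g) = 2, so Bézout bound = 2.
Scan x ∈ F_11. For each x, list the y ∈ F_11 with f(x, y) ≡ 0 and those with g(x, y) ≡ 0 (mod 11); the common zeros in that column are the intersection.
  x = 0: f ≡ 0 at y ∈ ∅; g ≡ 0 at y ∈ {5}; common: ∅.
  x = 1: f ≡ 0 at y ∈ ∅; g ≡ 0 at y ∈ {5}; common: ∅.
  x = 2: f ≡ 0 at y ∈ ∅; g ≡ 0 at y ∈ ∅; common: ∅.
  x = 3: f ≡ 0 at y ∈ ∅; g ≡ 0 at y ∈ ∅; common: ∅.
  x = 4: f ≡ 0 at y ∈ {0, 1, 2, 3, 4, 5, 6, 7, 8, 9, 10}; g ≡ 0 at y ∈ {4, 6}; common: {4, 6}.
  x = 5: f ≡ 0 at y ∈ ∅; g ≡ 0 at y ∈ {2, 8}; common: ∅.
  x = 6: f ≡ 0 at y ∈ ∅; g ≡ 0 at y ∈ ∅; common: ∅.
  x = 7: f ≡ 0 at y ∈ ∅; g ≡ 0 at y ∈ {2, 8}; common: ∅.
  x = 8: f ≡ 0 at y ∈ ∅; g ≡ 0 at y ∈ {4, 6}; common: ∅.
  x = 9: f ≡ 0 at y ∈ ∅; g ≡ 0 at y ∈ ∅; common: ∅.
  x = 10: f ≡ 0 at y ∈ ∅; g ≡ 0 at y ∈ ∅; common: ∅.
Collecting: common zeros = {(4, 4), (4, 6)}, so the count is 2.
Comparison with the Bézout bound: 2 ≤ 2 = deg(f)·deg(g), as expected for curves with no common component (the bound is attained).


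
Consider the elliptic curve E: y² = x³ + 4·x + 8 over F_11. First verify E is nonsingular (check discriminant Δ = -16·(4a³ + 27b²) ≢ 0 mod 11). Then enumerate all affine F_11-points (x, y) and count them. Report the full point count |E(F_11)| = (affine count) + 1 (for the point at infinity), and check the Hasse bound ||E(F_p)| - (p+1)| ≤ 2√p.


Affine points = {(3, 5), (3, 6), (4, 0), (7, 4), (7, 7), (9, 5), (9, 6), (10, 5), (10, 6)}; affine count = 9; |E(F_11)| = 10.

Discriminant check: Δ ∝ 4a³ + 27b² = 4·4³ + 27·8² = 4·64 + 27·64 ≡ 4 (mod 11). Nonzero ⇒ E is nonsingular.
For each x ∈ F_11, compute rhs = x³ + 4·x + 8 mod 11, then count y ∈ F_11 with y² ≡ rhs.
  x = 0: rhs = 8, matching y values: none (0 points).
  x = 1: rhs = 2, matching y values: none (0 points).
  x = 2: rhs = 2, matching y values: none (0 points).
  x = 3: rhs = 3, matching y values: 5, 6 (2 points).
  x = 4: rhs = 0, matching y values: 0 (1 points).
  x = 5: rhs = 10, matching y values: none (0 points).
  x = 6: rhs = 6, matching y values: none (0 points).
  x = 7: rhs = 5, matching y values: 4, 7 (2 points).
  x = 8: rhs = 2, matching y values: none (0 points).
  x = 9: rhs = 3, matching y values: 5, 6 (2 points).
  x = 10: rhs = 3, matching y values: 5, 6 (2 points).
Total affine count: 9.
Full point count |E(F_11)| = 9 + 1 = 10.
Hasse bound: |10 − (11+1)| = |-2| = 2 ≤ 2√11 ≈ 6.6332 ✓.


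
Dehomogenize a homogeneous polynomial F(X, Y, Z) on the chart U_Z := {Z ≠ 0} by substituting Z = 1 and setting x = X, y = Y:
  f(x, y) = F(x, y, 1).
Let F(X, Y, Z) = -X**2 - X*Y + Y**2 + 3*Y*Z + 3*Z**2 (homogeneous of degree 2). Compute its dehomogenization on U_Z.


f(x, y) = -x**2 - x*y + y**2 + 3*y + 3

On U_Z we set Z = 1. Each monomial c·X^i·Y^j·Z^k in F becomes c·x^i·y^j·1^k = c·x^i·y^j.
Substituting Z = 1: F(X, Y, 1) = -x**2 - x*y + y**2 + 3*y + 3.
Note: deg(f) ≤ deg(F) = 2; strict inequality happens when F is divisible by Z (lost terms).


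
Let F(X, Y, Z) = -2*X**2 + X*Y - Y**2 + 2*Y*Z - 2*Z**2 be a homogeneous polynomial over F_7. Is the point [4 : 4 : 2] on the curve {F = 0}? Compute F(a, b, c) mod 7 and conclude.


F(4,4,2) ≡ 4 (mod 7); P is NOT on the curve.

Evaluate F(4, 4, 2) term-by-term (mod 7).
  -2*X**2 ↦ -2·16·1·1 = -32
  X*Y ↦ 1·4·4·1 = 16
  -Y**2 ↦ -1·1·16·1 = -16
  2*Y*Z ↦ 2·1·4·2 = 16
  -2*Z**2 ↦ -2·1·1·4 = -8
Sum: F(4, 4, 2) = (-32) + (16) + (-16) + (16) + (-8) = -24.
Reducing mod 7: -24 ≡ 4 (mod 7).
Since F(a, b, c) ≡ 4 ≠ 0 (mod 7), P does NOT lie on the curve.


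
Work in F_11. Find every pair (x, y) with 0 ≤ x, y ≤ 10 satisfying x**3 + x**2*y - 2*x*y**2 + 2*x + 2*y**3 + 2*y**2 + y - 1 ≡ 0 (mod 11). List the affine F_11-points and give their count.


Affine F_11-points: {(0, 9), (1, 2), (2, 0), (3, 8), (4, 8), (5, 1), (6, 7), (7, 1), (7, 8), (9, 1), (9, 3), (9, 4)}; count = 12.

For each of the 121 pairs (x, y) ∈ F_11², evaluate f(x, y) mod 11. Record the zeros.
  x = 0: [0↦10, 1↦4, 2↦3, 3↦8, 4↦9, 5↦7, 6↦3, 7↦9, 8↦4, 9↦0, 10↦9]  zeros at y ∈ {9}
  x = 1: [0↦2, 1↦6, 2↦0, 3↦7, 4↦6, 5↦9, 6↦6, 7↦9, 8↦8, 9↦4, 10↦9]  zeros at y ∈ {2}
  x = 2: [0↦0, 1↦5, 2↦7, 3↦7, 4↦6, 5↦5, 6↦5, 7↦7, 8↦1, 9↦10, 10↦2]  zeros at y ∈ {0}
  x = 3: [0↦10, 1↦7, 2↦8, 3↦3, 4↦4, 5↦1, 6↦6, 7↦9, 8↦0, 9↦2, 10↦5]  zeros at y ∈ {8}
  x = 4: [0↦5, 1↦7, 2↦9, 3↦1, 4↦6, 5↦3, 6↦4, 7↦10, 8↦0, 9↦8, 10↦2]  zeros at y ∈ {8}
  x = 5: [0↦2, 1↦0, 2↦5, 3↦7, 4↦7, 5↦6, 6↦5, 7↦5, 8↦7, 9↦1, 10↦10]  zeros at y ∈ {1}
  x = 6: [0↦7, 1↦3, 2↦2, 3↦5, 4↦2, 5↦5, 6↦4, 7↦0, 8↦5, 9↦9, 10↦2]  zeros at y ∈ {7}
  x = 7: [0↦4, 1↦0, 2↦6, 3↦1, 4↦8, 5↦6, 6↦7, 7↦1, 8↦0, 9↦5, 10↦6]  zeros at y ∈ {1, 8}
  x = 8: [0↦10, 1↦8, 2↦1, 3↦1, 4↦9, 5↦4, 6↦9, 7↦3, 8↦9, 9↦6, 10↦6]  zeros at y ∈ ∅
  x = 9: [0↦9, 1↦0, 2↦4, 3↦0, 4↦0, 5↦5, 6↦5, 7↦1, 8↦5, 9↦7, 10↦8]  zeros at y ∈ {1, 3, 4}
  x = 10: [0↦7, 1↦4, 2↦10, 3↦4, 4↦9, 5↦4, 6↦1, 7↦1, 8↦5, 9↦3, 10↦7]  zeros at y ∈ ∅
Collecting zeros: affine points = {(0, 9), (1, 2), (2, 0), (3, 8), (4, 8), (5, 1), (6, 7), (7, 1), (7, 8), (9, 1), (9, 3), (9, 4)}.
Total count |C(F_11)_aff| = 12.


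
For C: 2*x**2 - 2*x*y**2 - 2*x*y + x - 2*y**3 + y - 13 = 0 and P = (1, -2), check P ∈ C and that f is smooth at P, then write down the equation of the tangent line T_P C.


Tangent line at P: x - 17*y - 35 = 0.

Step 1: f(1, -2) = 0, so P lies on C.
Step 2: partial derivatives
  f_x(x, y) = 4*x - 2*y**2 - 2*y + 1, f_y(x, y) = -4*x*y - 2*x - 6*y**2 + 1.
  f_x(P) = 1, f_y(P) = -17 (gradient nonzero, so P is smooth).
Step 3: tangent line at P: 1·(x − 1) + -17·(y − -2) = 0.
Expanding: x - 17*y - 35 = 0.


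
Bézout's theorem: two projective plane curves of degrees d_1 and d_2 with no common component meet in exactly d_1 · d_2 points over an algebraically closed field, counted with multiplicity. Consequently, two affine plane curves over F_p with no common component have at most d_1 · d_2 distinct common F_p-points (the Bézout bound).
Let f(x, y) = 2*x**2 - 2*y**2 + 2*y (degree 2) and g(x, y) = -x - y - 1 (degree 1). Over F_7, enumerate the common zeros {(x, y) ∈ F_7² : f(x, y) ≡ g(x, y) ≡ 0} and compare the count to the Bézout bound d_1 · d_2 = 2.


Common zeros: {(4, 2)}; count = 1; Bézout bound = 2.

deg(f) = 2, deg(g) = 1, so Bézout bound = 2.
Scan x ∈ F_7. For each x, list the y ∈ F_7 with f(x, y) ≡ 0 and those with g(x, y) ≡ 0 (mod 7); the common zeros in that column are the intersection.
  x = 0: f ≡ 0 at y ∈ {0, 1}; g ≡ 0 at y ∈ {6}; common: ∅.
  x = 1: f ≡ 0 at y ∈ ∅; g ≡ 0 at y ∈ {5}; common: ∅.
  x = 2: f ≡ 0 at y ∈ ∅; g ≡ 0 at y ∈ {4}; common: ∅.
  x = 3: f ≡ 0 at y ∈ {2, 6}; g ≡ 0 at y ∈ {3}; common: ∅.
  x = 4: f ≡ 0 at y ∈ {2, 6}; g ≡ 0 at y ∈ {2}; common: {2}.
  x = 5: f ≡ 0 at y ∈ ∅; g ≡ 0 at y ∈ {1}; common: ∅.
  x = 6: f ≡ 0 at y ∈ ∅; g ≡ 0 at y ∈ {0}; common: ∅.
Collecting: common zeros = {(4, 2)}, so the count is 1.
Comparison with the Bézout bound: 1 ≤ 2 = deg(f)·deg(g), as expected for curves with no common component (the affine F_7-count falls short of the bound because intersections may lie at infinity, over extension fields, or carry multiplicity).


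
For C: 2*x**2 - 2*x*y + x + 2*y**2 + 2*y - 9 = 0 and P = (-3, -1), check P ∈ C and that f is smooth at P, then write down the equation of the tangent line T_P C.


Tangent line at P: -9*x + 4*y - 23 = 0.

Step 1: f(-3, -1) = 0, so P lies on C.
Step 2: partial derivatives
  f_x(x, y) = 4*x - 2*y + 1, f_y(x, y) = -2*x + 4*y + 2.
  f_x(P) = -9, f_y(P) = 4 (gradient nonzero, so P is smooth).
Step 3: tangent line at P: -9·(x − -3) + 4·(y − -1) = 0.
Expanding: -9*x + 4*y - 23 = 0.


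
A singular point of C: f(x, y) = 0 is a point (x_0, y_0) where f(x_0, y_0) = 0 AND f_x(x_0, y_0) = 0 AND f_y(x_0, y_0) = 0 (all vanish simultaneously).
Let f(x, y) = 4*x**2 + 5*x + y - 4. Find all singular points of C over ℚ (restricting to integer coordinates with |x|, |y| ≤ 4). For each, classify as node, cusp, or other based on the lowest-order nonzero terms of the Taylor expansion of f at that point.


No singular points in the scanned grid; C is smooth there.

Compute partial derivatives:
  f_x = 8*x + 5.
  f_y = 1.
f_y = 1 is a nonzero constant, so f_y never vanishes: no point (x, y) can satisfy f = f_x = f_y = 0. In particular no (x, y) ∈ {−4, ..., 4}² is singular; the curve is smooth.


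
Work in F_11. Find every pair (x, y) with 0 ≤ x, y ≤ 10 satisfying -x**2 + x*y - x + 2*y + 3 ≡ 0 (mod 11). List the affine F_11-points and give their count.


Affine F_11-points: {(0, 4), (1, 7), (2, 9), (3, 4), (4, 1), (5, 7), (6, 9), (7, 1), (8, 8), (10, 8)}; count = 10.

For each of the 121 pairs (x, y) ∈ F_11², evaluate f(x, y) mod 11. Record the zeros.
  x = 0: [0↦3, 1↦5, 2↦7, 3↦9, 4↦0, 5↦2, 6↦4, 7↦6, 8↦8, 9↦10, 10↦1]  zeros at y ∈ {4}
  x = 1: [0↦1, 1↦4, 2↦7, 3↦10, 4↦2, 5↦5, 6↦8, 7↦0, 8↦3, 9↦6, 10↦9]  zeros at y ∈ {7}
  x = 2: [0↦8, 1↦1, 2↦5, 3↦9, 4↦2, 5↦6, 6↦10, 7↦3, 8↦7, 9↦0, 10↦4]  zeros at y ∈ {9}
  x = 3: [0↦2, 1↦7, 2↦1, 3↦6, 4↦0, 5↦5, 6↦10, 7↦4, 8↦9, 9↦3, 10↦8]  zeros at y ∈ {4}
  x = 4: [0↦5, 1↦0, 2↦6, 3↦1, 4↦7, 5↦2, 6↦8, 7↦3, 8↦9, 9↦4, 10↦10]  zeros at y ∈ {1}
  x = 5: [0↦6, 1↦2, 2↦9, 3↦5, 4↦1, 5↦8, 6↦4, 7↦0, 8↦7, 9↦3, 10↦10]  zeros at y ∈ {7}
  x = 6: [0↦5, 1↦2, 2↦10, 3↦7, 4↦4, 5↦1, 6↦9, 7↦6, 8↦3, 9↦0, 10↦8]  zeros at y ∈ {9}
  x = 7: [0↦2, 1↦0, 2↦9, 3↦7, 4↦5, 5↦3, 6↦1, 7↦10, 8↦8, 9↦6, 10↦4]  zeros at y ∈ {1}
  x = 8: [0↦8, 1↦7, 2↦6, 3↦5, 4↦4, 5↦3, 6↦2, 7↦1, 8↦0, 9↦10, 10↦9]  zeros at y ∈ {8}
  x = 9: [0↦1, 1↦1, 2↦1, 3↦1, 4↦1, 5↦1, 6↦1, 7↦1, 8↦1, 9↦1, 10↦1]  zeros at y ∈ ∅
  x = 10: [0↦3, 1↦4, 2↦5, 3↦6, 4↦7, 5↦8, 6↦9, 7↦10, 8↦0, 9↦1, 10↦2]  zeros at y ∈ {8}
Collecting zeros: affine points = {(0, 4), (1, 7), (2, 9), (3, 4), (4, 1), (5, 7), (6, 9), (7, 1), (8, 8), (10, 8)}.
Total count |C(F_11)_aff| = 10.


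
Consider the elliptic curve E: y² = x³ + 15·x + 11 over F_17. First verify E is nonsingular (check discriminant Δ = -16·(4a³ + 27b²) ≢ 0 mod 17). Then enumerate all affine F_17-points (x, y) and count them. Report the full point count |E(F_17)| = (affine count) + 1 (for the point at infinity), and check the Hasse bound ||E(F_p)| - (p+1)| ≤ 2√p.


Affine points = {(2, 7), (2, 10), (3, 7), (3, 10), (4, 4), (4, 13), (7, 0), (9, 5), (9, 12), (12, 7), (12, 10)}; affine count = 11; |E(F_17)| = 12.

Discriminant check: Δ ∝ 4a³ + 27b² = 4·15³ + 27·11² = 4·3375 + 27·121 ≡ 5 (mod 17). Nonzero ⇒ E is nonsingular.
For each x ∈ F_17, compute rhs = x³ + 15·x + 11 mod 17, then count y ∈ F_17 with y² ≡ rhs.
  x = 0: rhs = 11, matching y values: none (0 points).
  x = 1: rhs = 10, matching y values: none (0 points).
  x = 2: rhs = 15, matching y values: 7, 10 (2 points).
  x = 3: rhs = 15, matching y values: 7, 10 (2 points).
  x = 4: rhs = 16, matching y values: 4, 13 (2 points).
  x = 5: rhs = 7, matching y values: none (0 points).
  x = 6: rhs = 11, matching y values: none (0 points).
  x = 7: rhs = 0, matching y values: 0 (1 points).
  x = 8: rhs = 14, matching y values: none (0 points).
  x = 9: rhs = 8, matching y values: 5, 12 (2 points).
  x = 10: rhs = 5, matching y values: none (0 points).
  x = 11: rhs = 11, matching y values: none (0 points).
  x = 12: rhs = 15, matching y values: 7, 10 (2 points).
  x = 13: rhs = 6, matching y values: none (0 points).
  x = 14: rhs = 7, matching y values: none (0 points).
  x = 15: rhs = 7, matching y values: none (0 points).
  x = 16: rhs = 12, matching y values: none (0 points).
Total affine count: 11.
Full point count |E(F_17)| = 11 + 1 = 12.
Hasse bound: |12 − (17+1)| = |-6| = 6 ≤ 2√17 ≈ 8.2462 ✓.


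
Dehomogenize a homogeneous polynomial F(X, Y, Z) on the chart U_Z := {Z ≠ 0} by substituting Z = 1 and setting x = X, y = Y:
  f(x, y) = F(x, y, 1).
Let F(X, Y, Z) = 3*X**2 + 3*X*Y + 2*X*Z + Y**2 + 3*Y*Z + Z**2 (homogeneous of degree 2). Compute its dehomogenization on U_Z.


f(x, y) = 3*x**2 + 3*x*y + 2*x + y**2 + 3*y + 1

On U_Z we set Z = 1. Each monomial c·X^i·Y^j·Z^k in F becomes c·x^i·y^j·1^k = c·x^i·y^j.
Substituting Z = 1: F(X, Y, 1) = 3*x**2 + 3*x*y + 2*x + y**2 + 3*y + 1.
Note: deg(f) ≤ deg(F) = 2; strict inequality happens when F is divisible by Z (lost terms).


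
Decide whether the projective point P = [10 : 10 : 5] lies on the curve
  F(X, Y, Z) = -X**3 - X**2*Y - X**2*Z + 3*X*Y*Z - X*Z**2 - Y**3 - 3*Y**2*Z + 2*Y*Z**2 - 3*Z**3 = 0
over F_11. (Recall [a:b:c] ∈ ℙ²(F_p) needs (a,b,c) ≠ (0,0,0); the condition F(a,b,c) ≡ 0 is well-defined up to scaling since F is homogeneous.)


F(10,10,5) ≡ 5 (mod 11); P is NOT on the curve.

Evaluate F(10, 10, 5) term-by-term (mod 11).
  -X**3 ↦ -1·1000·1·1 = -1000
  -X**2*Y ↦ -1·100·10·1 = -1000
  -X**2*Z ↦ -1·100·1·5 = -500
  3*X*Y*Z ↦ 3·10·10·5 = 1500
  -X*Z**2 ↦ -1·10·1·25 = -250
  -Y**3 ↦ -1·1·1000·1 = -1000
  -3*Y**2*Z ↦ -3·1·100·5 = -1500
  2*Y*Z**2 ↦ 2·1·10·25 = 500
  -3*Z**3 ↦ -3·1·1·125 = -375
Sum: F(10, 10, 5) = (-1000) + (-1000) + (-500) + (1500) + (-250) + (-1000) + (-1500) + (500) + (-375) = -3625.
Reducing mod 11: -3625 ≡ 5 (mod 11).
Since F(a, b, c) ≡ 5 ≠ 0 (mod 11), P does NOT lie on the curve.


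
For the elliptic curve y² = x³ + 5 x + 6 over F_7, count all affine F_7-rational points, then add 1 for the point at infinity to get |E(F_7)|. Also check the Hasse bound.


Affine points = {(5, 3), (5, 4), (6, 0)}; affine count = 3; |E(F_7)| = 4.

Discriminant check: Δ ∝ 4a³ + 27b² = 4·5³ + 27·6² = 4·125 + 27·36 ≡ 2 (mod 7). Nonzero ⇒ E is nonsingular.
For each x ∈ F_7, compute rhs = x³ + 5·x + 6 mod 7, then count y ∈ F_7 with y² ≡ rhs.
  x = 0: rhs = 6, matching y values: none (0 points).
  x = 1: rhs = 5, matching y values: none (0 points).
  x = 2: rhs = 3, matching y values: none (0 points).
  x = 3: rhs = 6, matching y values: none (0 points).
  x = 4: rhs = 6, matching y values: none (0 points).
  x = 5: rhs = 2, matching y values: 3, 4 (2 points).
  x = 6: rhs = 0, matching y values: 0 (1 points).
Total affine count: 3.
Full point count |E(F_7)| = 3 + 1 = 4.
Hasse bound: |4 − (7+1)| = |-4| = 4 ≤ 2√7 ≈ 5.2915 ✓.


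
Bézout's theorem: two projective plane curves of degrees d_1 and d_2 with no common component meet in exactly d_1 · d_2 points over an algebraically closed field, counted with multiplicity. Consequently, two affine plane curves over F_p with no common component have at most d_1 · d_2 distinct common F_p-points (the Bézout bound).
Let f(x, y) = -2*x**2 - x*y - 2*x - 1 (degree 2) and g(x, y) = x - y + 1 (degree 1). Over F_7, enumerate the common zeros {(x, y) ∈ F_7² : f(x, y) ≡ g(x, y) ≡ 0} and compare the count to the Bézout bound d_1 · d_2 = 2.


Common zeros: {(1, 2), (5, 6)}; count = 2; Bézout bound = 2.

deg(f) = 2, deg(g) = 1, so Bézout bound = 2.
Scan x ∈ F_7. For each x, list the y ∈ F_7 with f(x, y) ≡ 0 and those with g(x, y) ≡ 0 (mod 7); the common zeros in that column are the intersection.
  x = 0: f ≡ 0 at y ∈ ∅; g ≡ 0 at y ∈ {1}; common: ∅.
  x = 1: f ≡ 0 at y ∈ {2}; g ≡ 0 at y ∈ {2}; common: {2}.
  x = 2: f ≡ 0 at y ∈ {4}; g ≡ 0 at y ∈ {3}; common: ∅.
  x = 3: f ≡ 0 at y ∈ {1}; g ≡ 0 at y ∈ {4}; common: ∅.
  x = 4: f ≡ 0 at y ∈ {2}; g ≡ 0 at y ∈ {5}; common: ∅.
  x = 5: f ≡ 0 at y ∈ {6}; g ≡ 0 at y ∈ {6}; common: {6}.
  x = 6: f ≡ 0 at y ∈ {1}; g ≡ 0 at y ∈ {0}; common: ∅.
Collecting: common zeros = {(1, 2), (5, 6)}, so the count is 2.
Comparison with the Bézout bound: 2 ≤ 2 = deg(f)·deg(g), as expected for curves with no common component (the bound is attained).


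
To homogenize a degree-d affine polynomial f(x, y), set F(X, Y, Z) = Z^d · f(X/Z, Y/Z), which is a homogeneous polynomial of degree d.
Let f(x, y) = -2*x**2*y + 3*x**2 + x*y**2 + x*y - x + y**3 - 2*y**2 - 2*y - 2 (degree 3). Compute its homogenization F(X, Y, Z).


F(X, Y, Z) = -2*X**2*Y + 3*X**2*Z + X*Y**2 + X*Y*Z - X*Z**2 + Y**3 - 2*Y**2*Z - 2*Y*Z**2 - 2*Z**3

deg(f) = 3.
Substitute x = X/Z, y = Y/Z into f, then multiply by Z^3.
  monomial -2·x^2·y^1 ↦ -2·X^2·Y^1·Z^0.
  monomial 3·x^2·y^0 ↦ 3·X^2·Y^0·Z^1.
  monomial 1·x^1·y^2 ↦ 1·X^1·Y^2·Z^0.
  monomial 1·x^1·y^1 ↦ 1·X^1·Y^1·Z^1.
  monomial -1·x^1·y^0 ↦ -1·X^1·Y^0·Z^2.
  monomial 1·x^0·y^3 ↦ 1·X^0·Y^3·Z^0.
  monomial -2·x^0·y^2 ↦ -2·X^0·Y^2·Z^1.
  monomial -2·x^0·y^1 ↦ -2·X^0·Y^1·Z^2.
  monomial -2·x^0·y^0 ↦ -2·X^0·Y^0·Z^3.
Collecting: F(X, Y, Z) = -2*X**2*Y + 3*X**2*Z + X*Y**2 + X*Y*Z - X*Z**2 + Y**3 - 2*Y**2*Z - 2*Y*Z**2 - 2*Z**3.


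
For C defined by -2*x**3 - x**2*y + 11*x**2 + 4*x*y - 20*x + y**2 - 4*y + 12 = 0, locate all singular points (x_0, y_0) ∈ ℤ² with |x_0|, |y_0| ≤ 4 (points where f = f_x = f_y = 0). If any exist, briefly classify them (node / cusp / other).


Singular points: {(2, 0)}; classification: node.

Compute partial derivatives:
  f_x = -6*x**2 - 2*x*y + 22*x + 4*y - 20.
  f_y = -x**2 + 4*x + 2*y - 4.
Scan x_0 ∈ {−4, ..., 4}. For each x_0, f_y(x_0, y) is a polynomial in y; find its integer roots y ∈ {−4, ..., 4}, then test f_x and f at those candidates.
  x = -4: f_y(-4, y) = 2*y - 36; no integer root y with |y| ≤ 4.
  x = -3: f_y(-3, y) = 2*y - 25; no integer root y with |y| ≤ 4.
  x = -2: f_y(-2, y) = 2*y - 16; no integer root y with |y| ≤ 4.
  x = -1: f_y(-1, y) = 2*y - 9; no integer root y with |y| ≤ 4.
  x = 0: f_y(0, y) = 2*y - 4; vanishes at y ∈ {2}. (0, 2): f_x = -12 ≠ 0.
  x = 1: f_y(1, y) = 2*y - 1; no integer root y with |y| ≤ 4.
  x = 2: f_y(2, y) = 2*y; vanishes at y ∈ {0}. (2, 0): f_x = 0, f = 0 — SINGULAR.
  x = 3: f_y(3, y) = 2*y - 1; no integer root y with |y| ≤ 4.
  x = 4: f_y(4, y) = 2*y - 4; vanishes at y ∈ {2}. (4, 2): f_x = -36 ≠ 0.
Only singular point on the grid: (2, 0).
Classify: substitute x = 2 + u, y = 0 + v and expand: f = -2*u**3 - u**2*v - u**2 + v**2.
No constant or linear terms (consistent with a singular point). Quadratic part: -u**2 + v**2. Cubic part: -2*u**3 - u**2*v.
The quadratic part v**2 - u**2 = (v − u)(v + u) splits into two distinct linear factors, so there are two distinct tangent lines y − 0 = ±(x − 2) — this is a node (ordinary double point).
Classification: node.


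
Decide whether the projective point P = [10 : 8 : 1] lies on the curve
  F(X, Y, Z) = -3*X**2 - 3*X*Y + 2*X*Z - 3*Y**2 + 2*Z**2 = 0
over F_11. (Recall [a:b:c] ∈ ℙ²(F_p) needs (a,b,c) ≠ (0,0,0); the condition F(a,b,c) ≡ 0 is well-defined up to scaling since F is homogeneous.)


F(10,8,1) ≡ 5 (mod 11); P is NOT on the curve.

Evaluate F(10, 8, 1) term-by-term (mod 11).
  -3*X**2 ↦ -3·100·1·1 = -300
  -3*X*Y ↦ -3·10·8·1 = -240
  2*X*Z ↦ 2·10·1·1 = 20
  -3*Y**2 ↦ -3·1·64·1 = -192
  2*Z**2 ↦ 2·1·1·1 = 2
Sum: F(10, 8, 1) = (-300) + (-240) + (20) + (-192) + (2) = -710.
Reducing mod 11: -710 ≡ 5 (mod 11).
Since F(a, b, c) ≡ 5 ≠ 0 (mod 11), P does NOT lie on the curve.


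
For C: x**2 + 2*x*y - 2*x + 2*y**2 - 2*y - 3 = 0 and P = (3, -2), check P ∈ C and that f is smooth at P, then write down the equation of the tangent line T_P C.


Tangent line at P: -4*y - 8 = 0.

Step 1: f(3, -2) = 0, so P lies on C.
Step 2: partial derivatives
  f_x(x, y) = 2*x + 2*y - 2, f_y(x, y) = 2*x + 4*y - 2.
  f_x(P) = 0, f_y(P) = -4 (gradient nonzero, so P is smooth).
Step 3: tangent line at P: 0·(x − 3) + -4·(y − -2) = 0.
Expanding: -4*y - 8 = 0.


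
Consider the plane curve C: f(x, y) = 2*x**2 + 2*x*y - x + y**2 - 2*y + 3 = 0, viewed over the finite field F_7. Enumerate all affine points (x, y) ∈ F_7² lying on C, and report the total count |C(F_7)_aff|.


Affine F_7-points: {(3, 5)}; count = 1.

For each of the 49 pairs (x, y) ∈ F_7², evaluate f(x, y) mod 7. Record the zeros.
  x = 0: [0↦3, 1↦2, 2↦3, 3↦6, 4↦4, 5↦4, 6↦6]  zeros at y ∈ ∅
  x = 1: [0↦4, 1↦5, 2↦1, 3↦6, 4↦6, 5↦1, 6↦5]  zeros at y ∈ ∅
  x = 2: [0↦2, 1↦5, 2↦3, 3↦3, 4↦5, 5↦2, 6↦1]  zeros at y ∈ ∅
  x = 3: [0↦4, 1↦2, 2↦2, 3↦4, 4↦1, 5↦0, 6↦1]  zeros at y ∈ {5}
  x = 4: [0↦3, 1↦3, 2↦5, 3↦2, 4↦1, 5↦2, 6↦5]  zeros at y ∈ ∅
  x = 5: [0↦6, 1↦1, 2↦5, 3↦4, 4↦5, 5↦1, 6↦6]  zeros at y ∈ ∅
  x = 6: [0↦6, 1↦3, 2↦2, 3↦3, 4↦6, 5↦4, 6↦4]  zeros at y ∈ ∅
Collecting zeros: affine points = {(3, 5)}.
Total count |C(F_7)_aff| = 1.


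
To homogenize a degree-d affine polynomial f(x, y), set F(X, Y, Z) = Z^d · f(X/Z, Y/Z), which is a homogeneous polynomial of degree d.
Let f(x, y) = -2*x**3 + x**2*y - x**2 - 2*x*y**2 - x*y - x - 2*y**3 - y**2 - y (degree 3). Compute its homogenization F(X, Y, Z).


F(X, Y, Z) = -2*X**3 + X**2*Y - X**2*Z - 2*X*Y**2 - X*Y*Z - X*Z**2 - 2*Y**3 - Y**2*Z - Y*Z**2

deg(f) = 3.
Substitute x = X/Z, y = Y/Z into f, then multiply by Z^3.
  monomial -2·x^3·y^0 ↦ -2·X^3·Y^0·Z^0.
  monomial 1·x^2·y^1 ↦ 1·X^2·Y^1·Z^0.
  monomial -1·x^2·y^0 ↦ -1·X^2·Y^0·Z^1.
  monomial -2·x^1·y^2 ↦ -2·X^1·Y^2·Z^0.
  monomial -1·x^1·y^1 ↦ -1·X^1·Y^1·Z^1.
  monomial -1·x^1·y^0 ↦ -1·X^1·Y^0·Z^2.
  monomial -2·x^0·y^3 ↦ -2·X^0·Y^3·Z^0.
  monomial -1·x^0·y^2 ↦ -1·X^0·Y^2·Z^1.
  monomial -1·x^0·y^1 ↦ -1·X^0·Y^1·Z^2.
Collecting: F(X, Y, Z) = -2*X**3 + X**2*Y - X**2*Z - 2*X*Y**2 - X*Y*Z - X*Z**2 - 2*Y**3 - Y**2*Z - Y*Z**2.


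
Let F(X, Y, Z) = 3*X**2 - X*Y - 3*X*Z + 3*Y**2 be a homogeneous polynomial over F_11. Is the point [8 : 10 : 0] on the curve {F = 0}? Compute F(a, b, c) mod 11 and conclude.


F(8,10,0) ≡ 5 (mod 11); P is NOT on the curve.

Evaluate F(8, 10, 0) term-by-term (mod 11).
  3*X**2 ↦ 3·64·1·1 = 192
  -X*Y ↦ -1·8·10·1 = -80
  -3*X*Z ↦ -3·8·1·0 = 0
  3*Y**2 ↦ 3·1·100·1 = 300
Sum: F(8, 10, 0) = (192) + (-80) + (0) + (300) = 412.
Reducing mod 11: 412 ≡ 5 (mod 11).
Since F(a, b, c) ≡ 5 ≠ 0 (mod 11), P does NOT lie on the curve.


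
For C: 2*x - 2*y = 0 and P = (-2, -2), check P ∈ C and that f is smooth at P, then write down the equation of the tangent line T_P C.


Tangent line at P: 2*x - 2*y = 0.

Step 1: f(-2, -2) = 0, so P lies on C.
Step 2: partial derivatives
  f_x(x, y) = 2, f_y(x, y) = -2.
  f_x(P) = 2, f_y(P) = -2 (gradient nonzero, so P is smooth).
Step 3: tangent line at P: 2·(x − -2) + -2·(y − -2) = 0.
Expanding: 2*x - 2*y = 0.


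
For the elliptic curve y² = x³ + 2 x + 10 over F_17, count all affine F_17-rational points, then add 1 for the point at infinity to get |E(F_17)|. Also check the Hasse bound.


Affine points = {(1, 8), (1, 9), (3, 3), (3, 14), (5, 3), (5, 14), (6, 0), (9, 3), (9, 14), (15, 7), (15, 10)}; affine count = 11; |E(F_17)| = 12.

Discriminant check: Δ ∝ 4a³ + 27b² = 4·2³ + 27·10² = 4·8 + 27·100 ≡ 12 (mod 17). Nonzero ⇒ E is nonsingular.
For each x ∈ F_17, compute rhs = x³ + 2·x + 10 mod 17, then count y ∈ F_17 with y² ≡ rhs.
  x = 0: rhs = 10, matching y values: none (0 points).
  x = 1: rhs = 13, matching y values: 8, 9 (2 points).
  x = 2: rhs = 5, matching y values: none (0 points).
  x = 3: rhs = 9, matching y values: 3, 14 (2 points).
  x = 4: rhs = 14, matching y values: none (0 points).
  x = 5: rhs = 9, matching y values: 3, 14 (2 points).
  x = 6: rhs = 0, matching y values: 0 (1 points).
  x = 7: rhs = 10, matching y values: none (0 points).
  x = 8: rhs = 11, matching y values: none (0 points).
  x = 9: rhs = 9, matching y values: 3, 14 (2 points).
  x = 10: rhs = 10, matching y values: none (0 points).
  x = 11: rhs = 3, matching y values: none (0 points).
  x = 12: rhs = 11, matching y values: none (0 points).
  x = 13: rhs = 6, matching y values: none (0 points).
  x = 14: rhs = 11, matching y values: none (0 points).
  x = 15: rhs = 15, matching y values: 7, 10 (2 points).
  x = 16: rhs = 7, matching y values: none (0 points).
Total affine count: 11.
Full point count |E(F_17)| = 11 + 1 = 12.
Hasse bound: |12 − (17+1)| = |-6| = 6 ≤ 2√17 ≈ 8.2462 ✓.


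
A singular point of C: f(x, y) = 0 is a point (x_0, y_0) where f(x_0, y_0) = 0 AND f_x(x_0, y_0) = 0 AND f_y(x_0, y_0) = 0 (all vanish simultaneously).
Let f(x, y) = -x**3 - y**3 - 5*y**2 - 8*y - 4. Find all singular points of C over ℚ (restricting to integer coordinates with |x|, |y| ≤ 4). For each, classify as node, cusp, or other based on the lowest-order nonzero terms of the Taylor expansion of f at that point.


Singular points: {(0, -2)}; classification: cusp.

Compute partial derivatives:
  f_x = -3*x**2.
  f_y = -3*y**2 - 10*y - 8.
Scan x_0 ∈ {−4, ..., 4}. For each x_0, f_y(x_0, y) is a polynomial in y; find its integer roots y ∈ {−4, ..., 4}, then test f_x and f at those candidates.
  x = -4: f_y(-4, y) = -3*y**2 - 10*y - 8; vanishes at y ∈ {-2}. (-4, -2): f_x = -48 ≠ 0.
  x = -3: f_y(-3, y) = -3*y**2 - 10*y - 8; vanishes at y ∈ {-2}. (-3, -2): f_x = -27 ≠ 0.
  x = -2: f_y(-2, y) = -3*y**2 - 10*y - 8; vanishes at y ∈ {-2}. (-2, -2): f_x = -12 ≠ 0.
  x = -1: f_y(-1, y) = -3*y**2 - 10*y - 8; vanishes at y ∈ {-2}. (-1, -2): f_x = -3 ≠ 0.
  x = 0: f_y(0, y) = -3*y**2 - 10*y - 8; vanishes at y ∈ {-2}. (0, -2): f_x = 0, f = 0 — SINGULAR.
  x = 1: f_y(1, y) = -3*y**2 - 10*y - 8; vanishes at y ∈ {-2}. (1, -2): f_x = -3 ≠ 0.
  x = 2: f_y(2, y) = -3*y**2 - 10*y - 8; vanishes at y ∈ {-2}. (2, -2): f_x = -12 ≠ 0.
  x = 3: f_y(3, y) = -3*y**2 - 10*y - 8; vanishes at y ∈ {-2}. (3, -2): f_x = -27 ≠ 0.
  x = 4: f_y(4, y) = -3*y**2 - 10*y - 8; vanishes at y ∈ {-2}. (4, -2): f_x = -48 ≠ 0.
Only singular point on the grid: (0, -2).
Classify: substitute x = 0 + u, y = -2 + v and expand: f = -u**3 - v**3 + v**2.
No constant or linear terms (consistent with a singular point). Quadratic part: v**2. Cubic part: -u**3 - v**3.
The quadratic part v**2 is a perfect square, so there is a single (double) tangent line v = 0, i.e. y = -2. Restricting the cubic part to that line (v = 0) leaves -u**3 ≠ 0, so f is not divisible by v and the branch is v² ≈ u**3 to lowest order — this is a cusp.
Classification: cusp.


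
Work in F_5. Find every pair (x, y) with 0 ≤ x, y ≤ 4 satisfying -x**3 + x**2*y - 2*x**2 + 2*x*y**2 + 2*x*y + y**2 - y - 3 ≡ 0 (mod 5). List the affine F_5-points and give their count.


Affine F_5-points: {(1, 2), (1, 4), (2, 2), (3, 4)}; count = 4.

For each of the 25 pairs (x, y) ∈ F_5², evaluate f(x, y) mod 5. Record the zeros.
  x = 0: [0↦2, 1↦2, 2↦4, 3↦3, 4↦4]  zeros at y ∈ ∅
  x = 1: [0↦4, 1↦4, 2↦0, 3↦2, 4↦0]  zeros at y ∈ {2, 4}
  x = 2: [0↦1, 1↦3, 2↦0, 3↦2, 4↦4]  zeros at y ∈ {2}
  x = 3: [0↦2, 1↦3, 2↦3, 3↦2, 4↦0]  zeros at y ∈ {4}
  x = 4: [0↦1, 1↦3, 2↦3, 3↦1, 4↦2]  zeros at y ∈ ∅
Collecting zeros: affine points = {(1, 2), (1, 4), (2, 2), (3, 4)}.
Total count |C(F_5)_aff| = 4.


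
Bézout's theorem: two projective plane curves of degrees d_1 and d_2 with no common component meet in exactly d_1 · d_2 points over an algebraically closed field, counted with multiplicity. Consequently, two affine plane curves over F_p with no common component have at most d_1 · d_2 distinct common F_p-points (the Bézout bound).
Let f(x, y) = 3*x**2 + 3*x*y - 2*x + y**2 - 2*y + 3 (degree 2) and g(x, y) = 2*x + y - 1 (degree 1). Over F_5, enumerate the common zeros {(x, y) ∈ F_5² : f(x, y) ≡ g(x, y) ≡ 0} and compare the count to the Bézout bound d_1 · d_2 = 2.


Common zeros: ∅; count = 0; Bézout bound = 2.

deg(f) = 2, deg(g) = 1, so Bézout bound = 2.
Scan x ∈ F_5. For each x, list the y ∈ F_5 with f(x, y) ≡ 0 and those with g(x, y) ≡ 0 (mod 5); the common zeros in that column are the intersection.
  x = 0: f ≡ 0 at y ∈ ∅; g ≡ 0 at y ∈ {1}; common: ∅.
  x = 1: f ≡ 0 at y ∈ {2}; g ≡ 0 at y ∈ {4}; common: ∅.
  x = 2: f ≡ 0 at y ∈ ∅; g ≡ 0 at y ∈ {2}; common: ∅.
  x = 3: f ≡ 0 at y ∈ ∅; g ≡ 0 at y ∈ {0}; common: ∅.
  x = 4: f ≡ 0 at y ∈ ∅; g ≡ 0 at y ∈ {3}; common: ∅.
Collecting: common zeros = ∅, so the count is 0.
Comparison with the Bézout bound: 0 ≤ 2 = deg(f)·deg(g), as expected for curves with no common component (the affine F_5-count falls short of the bound because intersections may lie at infinity, over extension fields, or carry multiplicity).


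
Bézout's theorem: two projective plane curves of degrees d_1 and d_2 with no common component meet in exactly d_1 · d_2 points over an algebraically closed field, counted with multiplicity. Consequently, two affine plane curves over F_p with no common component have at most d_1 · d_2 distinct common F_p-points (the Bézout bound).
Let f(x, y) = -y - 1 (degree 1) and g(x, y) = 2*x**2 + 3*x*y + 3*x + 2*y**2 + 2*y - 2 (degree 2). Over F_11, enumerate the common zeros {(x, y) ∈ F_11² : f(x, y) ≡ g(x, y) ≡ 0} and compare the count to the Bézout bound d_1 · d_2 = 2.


Common zeros: {(1, 10), (10, 10)}; count = 2; Bézout bound = 2.

deg(f) = 1, deg(g) = 2, so Bézout bound = 2.
Scan x ∈ F_11. For each x, list the y ∈ F_11 with f(x, y) ≡ 0 and those with g(x, y) ≡ 0 (mod 11); the common zeros in that column are the intersection.
  x = 0: f ≡ 0 at y ∈ {10}; g ≡ 0 at y ∈ {3, 7}; common: ∅.
  x = 1: f ≡ 0 at y ∈ {10}; g ≡ 0 at y ∈ {4, 10}; common: {10}.
  x = 2: f ≡ 0 at y ∈ {10}; g ≡ 0 at y ∈ {1, 6}; common: ∅.
  x = 3: f ≡ 0 at y ∈ {10}; g ≡ 0 at y ∈ {2, 9}; common: ∅.
  x = 4: f ≡ 0 at y ∈ {10}; g ≡ 0 at y ∈ {6, 9}; common: ∅.
  x = 5: f ≡ 0 at y ∈ {10}; g ≡ 0 at y ∈ {3, 5}; common: ∅.
  x = 6: f ≡ 0 at y ∈ {10}; g ≡ 0 at y ∈ {0, 1}; common: ∅.
  x = 7: f ≡ 0 at y ∈ {10}; g ≡ 0 at y ∈ {8}; common: ∅.
  x = 8: f ≡ 0 at y ∈ {10}; g ≡ 0 at y ∈ {4, 5}; common: ∅.
  x = 9: f ≡ 0 at y ∈ {10}; g ≡ 0 at y ∈ {0, 2}; common: ∅.
  x = 10: f ≡ 0 at y ∈ {10}; g ≡ 0 at y ∈ {7, 10}; common: {10}.
Collecting: common zeros = {(1, 10), (10, 10)}, so the count is 2.
Comparison with the Bézout bound: 2 ≤ 2 = deg(f)·deg(g), as expected for curves with no common component (the bound is attained).


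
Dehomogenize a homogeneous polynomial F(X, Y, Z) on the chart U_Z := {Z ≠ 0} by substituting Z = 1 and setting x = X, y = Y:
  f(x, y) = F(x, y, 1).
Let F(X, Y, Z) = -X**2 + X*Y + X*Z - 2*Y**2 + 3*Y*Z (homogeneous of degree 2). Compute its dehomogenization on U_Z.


f(x, y) = -x**2 + x*y + x - 2*y**2 + 3*y

On U_Z we set Z = 1. Each monomial c·X^i·Y^j·Z^k in F becomes c·x^i·y^j·1^k = c·x^i·y^j.
Substituting Z = 1: F(X, Y, 1) = -x**2 + x*y + x - 2*y**2 + 3*y.
Note: deg(f) ≤ deg(F) = 2; strict inequality happens when F is divisible by Z (lost terms).


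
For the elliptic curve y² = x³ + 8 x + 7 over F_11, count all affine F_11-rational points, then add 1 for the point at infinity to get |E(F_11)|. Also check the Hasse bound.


Affine points = {(1, 4), (1, 7), (2, 3), (2, 8), (3, 5), (3, 6), (4, 2), (4, 9), (8, 0), (9, 4), (9, 7), (10, 3), (10, 8)}; affine count = 13; |E(F_11)| = 14.

Discriminant check: Δ ∝ 4a³ + 27b² = 4·8³ + 27·7² = 4·512 + 27·49 ≡ 5 (mod 11). Nonzero ⇒ E is nonsingular.
For each x ∈ F_11, compute rhs = x³ + 8·x + 7 mod 11, then count y ∈ F_11 with y² ≡ rhs.
  x = 0: rhs = 7, matching y values: none (0 points).
  x = 1: rhs = 5, matching y values: 4, 7 (2 points).
  x = 2: rhs = 9, matching y values: 3, 8 (2 points).
  x = 3: rhs = 3, matching y values: 5, 6 (2 points).
  x = 4: rhs = 4, matching y values: 2, 9 (2 points).
  x = 5: rhs = 7, matching y values: none (0 points).
  x = 6: rhs = 7, matching y values: none (0 points).
  x = 7: rhs = 10, matching y values: none (0 points).
  x = 8: rhs = 0, matching y values: 0 (1 points).
  x = 9: rhs = 5, matching y values: 4, 7 (2 points).
  x = 10: rhs = 9, matching y values: 3, 8 (2 points).
Total affine count: 13.
Full point count |E(F_11)| = 13 + 1 = 14.
Hasse bound: |14 − (11+1)| = |2| = 2 ≤ 2√11 ≈ 6.6332 ✓.


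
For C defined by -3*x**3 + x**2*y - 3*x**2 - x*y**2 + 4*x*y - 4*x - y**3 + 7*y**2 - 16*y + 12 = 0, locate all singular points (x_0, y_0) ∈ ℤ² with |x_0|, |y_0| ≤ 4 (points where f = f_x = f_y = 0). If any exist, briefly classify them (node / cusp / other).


Singular points: {(0, 2)}; classification: node.

Compute partial derivatives:
  f_x = -9*x**2 + 2*x*y - 6*x - y**2 + 4*y - 4.
  f_y = x**2 - 2*x*y + 4*x - 3*y**2 + 14*y - 16.
Scan x_0 ∈ {−4, ..., 4}. For each x_0, f_y(x_0, y) is a polynomial in y; find its integer roots y ∈ {−4, ..., 4}, then test f_x and f at those candidates.
  x = -4: f_y(-4, y) = -3*y**2 + 22*y - 16; no integer root y with |y| ≤ 4.
  x = -3: f_y(-3, y) = -3*y**2 + 20*y - 19; no integer root y with |y| ≤ 4.
  x = -2: f_y(-2, y) = -3*y**2 + 18*y - 20; no integer root y with |y| ≤ 4.
  x = -1: f_y(-1, y) = -3*y**2 + 16*y - 19; no integer root y with |y| ≤ 4.
  x = 0: f_y(0, y) = -3*y**2 + 14*y - 16; vanishes at y ∈ {2}. (0, 2): f_x = 0, f = 0 — SINGULAR.
  x = 1: f_y(1, y) = -3*y**2 + 12*y - 11; no integer root y with |y| ≤ 4.
  x = 2: f_y(2, y) = -3*y**2 + 10*y - 4; no integer root y with |y| ≤ 4.
  x = 3: f_y(3, y) = -3*y**2 + 8*y + 5; no integer root y with |y| ≤ 4.
  x = 4: f_y(4, y) = -3*y**2 + 6*y + 16; no integer root y with |y| ≤ 4.
Only singular point on the grid: (0, 2).
Classify: substitute x = 0 + u, y = 2 + v and expand: f = -3*u**3 + u**2*v - u**2 - u*v**2 - v**3 + v**2.
No constant or linear terms (consistent with a singular point). Quadratic part: -u**2 + v**2. Cubic part: -3*u**3 + u**2*v - u*v**2 - v**3.
The quadratic part v**2 - u**2 = (v − u)(v + u) splits into two distinct linear factors, so there are two distinct tangent lines y − 2 = ±(x − 0) — this is a node (ordinary double point).
Classification: node.


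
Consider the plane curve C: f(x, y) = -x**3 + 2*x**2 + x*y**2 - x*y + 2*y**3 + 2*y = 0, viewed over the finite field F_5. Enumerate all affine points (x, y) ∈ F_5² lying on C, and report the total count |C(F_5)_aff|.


Affine F_5-points: {(0, 0), (0, 2), (0, 3), (1, 1), (2, 0), (2, 4), (3, 1)}; count = 7.

For each of the 25 pairs (x, y) ∈ F_5², evaluate f(x, y) mod 5. Record the zeros.
  x = 0: [0↦0, 1↦4, 2↦0, 3↦0, 4↦1]  zeros at y ∈ {0, 2, 3}
  x = 1: [0↦1, 1↦0, 2↦3, 3↦2, 4↦4]  zeros at y ∈ {1}
  x = 2: [0↦0, 1↦4, 2↦4, 3↦2, 4↦0]  zeros at y ∈ {0, 4}
  x = 3: [0↦1, 1↦0, 2↦2, 3↦4, 4↦3]  zeros at y ∈ {1}
  x = 4: [0↦3, 1↦2, 2↦1, 3↦2, 4↦2]  zeros at y ∈ ∅
Collecting zeros: affine points = {(0, 0), (0, 2), (0, 3), (1, 1), (2, 0), (2, 4), (3, 1)}.
Total count |C(F_5)_aff| = 7.


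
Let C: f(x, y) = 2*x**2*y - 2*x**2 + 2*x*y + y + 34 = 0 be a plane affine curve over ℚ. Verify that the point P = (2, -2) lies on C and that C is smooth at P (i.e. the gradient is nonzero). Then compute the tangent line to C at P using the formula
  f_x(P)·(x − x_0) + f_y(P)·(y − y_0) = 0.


Tangent line at P: -28*x + 13*y + 82 = 0.

Step 1: f(2, -2) = 0, so P lies on C.
Step 2: partial derivatives
  f_x(x, y) = 4*x*y - 4*x + 2*y, f_y(x, y) = 2*x**2 + 2*x + 1.
  f_x(P) = -28, f_y(P) = 13 (gradient nonzero, so P is smooth).
Step 3: tangent line at P: -28·(x − 2) + 13·(y − -2) = 0.
Expanding: -28*x + 13*y + 82 = 0.


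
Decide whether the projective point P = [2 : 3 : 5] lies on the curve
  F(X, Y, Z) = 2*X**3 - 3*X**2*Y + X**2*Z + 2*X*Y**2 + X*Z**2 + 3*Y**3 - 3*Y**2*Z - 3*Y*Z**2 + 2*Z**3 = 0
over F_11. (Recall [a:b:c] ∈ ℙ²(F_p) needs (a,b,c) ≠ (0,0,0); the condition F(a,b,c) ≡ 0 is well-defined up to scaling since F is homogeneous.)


F(2,3,5) ≡ 2 (mod 11); P is NOT on the curve.

Evaluate F(2, 3, 5) term-by-term (mod 11).
  2*X**3 ↦ 2·8·1·1 = 16
  -3*X**2*Y ↦ -3·4·3·1 = -36
  X**2*Z ↦ 1·4·1·5 = 20
  2*X*Y**2 ↦ 2·2·9·1 = 36
  X*Z**2 ↦ 1·2·1·25 = 50
  3*Y**3 ↦ 3·1·27·1 = 81
  -3*Y**2*Z ↦ -3·1·9·5 = -135
  -3*Y*Z**2 ↦ -3·1·3·25 = -225
  2*Z**3 ↦ 2·1·1·125 = 250
Sum: F(2, 3, 5) = (16) + (-36) + (20) + (36) + (50) + (81) + (-135) + (-225) + (250) = 57.
Reducing mod 11: 57 ≡ 2 (mod 11).
Since F(a, b, c) ≡ 2 ≠ 0 (mod 11), P does NOT lie on the curve.


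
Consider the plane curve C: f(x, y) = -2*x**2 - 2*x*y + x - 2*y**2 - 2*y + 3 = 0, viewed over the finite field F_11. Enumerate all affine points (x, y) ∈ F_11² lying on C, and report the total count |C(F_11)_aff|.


Affine F_11-points: {(2, 1), (2, 7), (3, 1), (3, 6), (6, 2), (7, 0), (7, 3), (8, 6), (8, 7), (9, 2), (9, 10), (10, 0)}; count = 12.

For each of the 121 pairs (x, y) ∈ F_11², evaluate f(x, y) mod 11. Record the zeros.
  x = 0: [0↦3, 1↦10, 2↦2, 3↦1, 4↦7, 5↦9, 6↦7, 7↦1, 8↦2, 9↦10, 10↦3]  zeros at y ∈ ∅
  x = 1: [0↦2, 1↦7, 2↦8, 3↦5, 4↦9, 5↦9, 6↦5, 7↦8, 8↦7, 9↦2, 10↦4]  zeros at y ∈ ∅
  x = 2: [0↦8, 1↦0, 2↦10, 3↦5, 4↦7, 5↦5, 6↦10, 7↦0, 8↦8, 9↦1, 10↦1]  zeros at y ∈ {1, 7}
  x = 3: [0↦10, 1↦0, 2↦8, 3↦1, 4↦1, 5↦8, 6↦0, 7↦10, 8↦5, 9↦7, 10↦5]  zeros at y ∈ {1, 6}
  x = 4: [0↦8, 1↦7, 2↦2, 3↦4, 4↦2, 5↦7, 6↦8, 7↦5, 8↦9, 9↦9, 10↦5]  zeros at y ∈ ∅
  x = 5: [0↦2, 1↦10, 2↦3, 3↦3, 4↦10, 5↦2, 6↦1, 7↦7, 8↦9, 9↦7, 10↦1]  zeros at y ∈ ∅
  x = 6: [0↦3, 1↦9, 2↦0, 3↦9, 4↦3, 5↦4, 6↦1, 7↦5, 8↦5, 9↦1, 10↦4]  zeros at y ∈ {2}
  x = 7: [0↦0, 1↦4, 2↦4, 3↦0, 4↦3, 5↦2, 6↦8, 7↦10, 8↦8, 9↦2, 10↦3]  zeros at y ∈ {0, 3}
  x = 8: [0↦4, 1↦6, 2↦4, 3↦9, 4↦10, 5↦7, 6↦0, 7↦0, 8↦7, 9↦10, 10↦9]  zeros at y ∈ {6, 7}
  x = 9: [0↦4, 1↦4, 2↦0, 3↦3, 4↦2, 5↦8, 6↦10, 7↦8, 8↦2, 9↦3, 10↦0]  zeros at y ∈ {2, 10}
  x = 10: [0↦0, 1↦9, 2↦3, 3↦4, 4↦1, 5↦5, 6↦5, 7↦1, 8↦4, 9↦3, 10↦9]  zeros at y ∈ {0}
Collecting zeros: affine points = {(2, 1), (2, 7), (3, 1), (3, 6), (6, 2), (7, 0), (7, 3), (8, 6), (8, 7), (9, 2), (9, 10), (10, 0)}.
Total count |C(F_11)_aff| = 12.


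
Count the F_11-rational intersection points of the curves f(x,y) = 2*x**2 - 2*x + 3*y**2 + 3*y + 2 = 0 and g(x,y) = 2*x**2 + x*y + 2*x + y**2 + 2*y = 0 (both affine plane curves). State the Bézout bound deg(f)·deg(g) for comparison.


Common zeros: {(2, 4)}; count = 1; Bézout bound = 4.

deg(f) = 2, deg(g) = 2, so Bézout bound = 4.
Scan x ∈ F_11. For each x, list the y ∈ F_11 with f(x, y) ≡ 0 and those with g(x, y) ≡ 0 (mod 11); the common zeros in that column are the intersection.
  x = 0: f ≡ 0 at y ∈ ∅; g ≡ 0 at y ∈ {0, 9}; common: ∅.
  x = 1: f ≡ 0 at y ∈ ∅; g ≡ 0 at y ∈ {3, 5}; common: ∅.
  x = 2: f ≡ 0 at y ∈ {4, 6}; g ≡ 0 at y ∈ {3, 4}; common: {4}.
  x = 3: f ≡ 0 at y ∈ ∅; g ≡ 0 at y ∈ ∅; common: ∅.
  x = 4: f ≡ 0 at y ∈ {2, 8}; g ≡ 0 at y ∈ ∅; common: ∅.
  x = 5: f ≡ 0 at y ∈ {5}; g ≡ 0 at y ∈ ∅; common: ∅.
  x = 6: f ≡ 0 at y ∈ ∅; g ≡ 0 at y ∈ {4, 10}; common: ∅.
  x = 7: f ≡ 0 at y ∈ {5}; g ≡ 0 at y ∈ ∅; common: ∅.
  x = 8: f ≡ 0 at y ∈ {2, 8}; g ≡ 0 at y ∈ ∅; common: ∅.
  x = 9: f ≡ 0 at y ∈ ∅; g ≡ 0 at y ∈ ∅; common: ∅.
  x = 10: f ≡ 0 at y ∈ {4, 6}; g ≡ 0 at y ∈ {0, 10}; common: ∅.
Collecting: common zeros = {(2, 4)}, so the count is 1.
Comparison with the Bézout bound: 1 ≤ 4 = deg(f)·deg(g), as expected for curves with no common component (the affine F_11-count falls short of the bound because intersections may lie at infinity, over extension fields, or carry multiplicity).
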